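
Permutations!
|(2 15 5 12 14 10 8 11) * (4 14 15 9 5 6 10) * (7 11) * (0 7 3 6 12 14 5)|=60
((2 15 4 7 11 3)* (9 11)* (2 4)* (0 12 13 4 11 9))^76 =[12, 1, 2, 3, 7, 5, 6, 0, 8, 9, 10, 11, 13, 4, 14, 15] =(15)(0 12 13 4 7)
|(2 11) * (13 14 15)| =6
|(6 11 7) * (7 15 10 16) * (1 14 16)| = 8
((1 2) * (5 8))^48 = (8) = [0, 1, 2, 3, 4, 5, 6, 7, 8]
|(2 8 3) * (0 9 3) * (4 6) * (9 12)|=6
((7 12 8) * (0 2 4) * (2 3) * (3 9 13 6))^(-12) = [13, 1, 0, 4, 9, 5, 2, 7, 8, 6, 10, 11, 12, 3] = (0 13 3 4 9 6 2)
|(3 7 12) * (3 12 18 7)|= |(7 18)|= 2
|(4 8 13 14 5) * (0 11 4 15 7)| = |(0 11 4 8 13 14 5 15 7)| = 9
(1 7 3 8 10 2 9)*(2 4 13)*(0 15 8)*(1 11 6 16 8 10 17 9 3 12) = [15, 7, 3, 0, 13, 5, 16, 12, 17, 11, 4, 6, 1, 2, 14, 10, 8, 9] = (0 15 10 4 13 2 3)(1 7 12)(6 16 8 17 9 11)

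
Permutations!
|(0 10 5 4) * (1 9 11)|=12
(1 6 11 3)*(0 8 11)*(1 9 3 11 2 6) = (11)(0 8 2 6)(3 9) = [8, 1, 6, 9, 4, 5, 0, 7, 2, 3, 10, 11]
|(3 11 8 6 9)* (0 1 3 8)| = |(0 1 3 11)(6 9 8)| = 12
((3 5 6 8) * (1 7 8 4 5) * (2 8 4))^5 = (1 2 4 3 6 7 8 5) = [0, 2, 4, 6, 3, 1, 7, 8, 5]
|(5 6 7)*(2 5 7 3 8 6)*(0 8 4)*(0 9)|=|(0 8 6 3 4 9)(2 5)|=6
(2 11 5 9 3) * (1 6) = (1 6)(2 11 5 9 3) = [0, 6, 11, 2, 4, 9, 1, 7, 8, 3, 10, 5]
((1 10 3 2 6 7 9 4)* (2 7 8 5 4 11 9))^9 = [0, 1, 2, 3, 4, 5, 6, 7, 8, 11, 10, 9] = (9 11)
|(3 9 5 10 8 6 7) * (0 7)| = 8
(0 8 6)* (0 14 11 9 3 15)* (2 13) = [8, 1, 13, 15, 4, 5, 14, 7, 6, 3, 10, 9, 12, 2, 11, 0] = (0 8 6 14 11 9 3 15)(2 13)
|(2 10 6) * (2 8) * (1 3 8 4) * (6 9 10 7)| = |(1 3 8 2 7 6 4)(9 10)| = 14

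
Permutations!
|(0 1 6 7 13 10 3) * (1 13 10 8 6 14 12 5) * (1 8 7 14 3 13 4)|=60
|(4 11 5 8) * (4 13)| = |(4 11 5 8 13)| = 5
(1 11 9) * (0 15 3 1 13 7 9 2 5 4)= (0 15 3 1 11 2 5 4)(7 9 13)= [15, 11, 5, 1, 0, 4, 6, 9, 8, 13, 10, 2, 12, 7, 14, 3]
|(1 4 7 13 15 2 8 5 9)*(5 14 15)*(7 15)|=10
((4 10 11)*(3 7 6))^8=(3 6 7)(4 11 10)=[0, 1, 2, 6, 11, 5, 7, 3, 8, 9, 4, 10]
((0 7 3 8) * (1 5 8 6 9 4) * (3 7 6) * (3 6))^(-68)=[4, 3, 2, 1, 0, 6, 5, 7, 9, 8]=(0 4)(1 3)(5 6)(8 9)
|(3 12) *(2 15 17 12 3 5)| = |(2 15 17 12 5)| = 5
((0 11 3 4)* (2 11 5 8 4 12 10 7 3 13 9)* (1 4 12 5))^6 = (2 13)(9 11) = [0, 1, 13, 3, 4, 5, 6, 7, 8, 11, 10, 9, 12, 2]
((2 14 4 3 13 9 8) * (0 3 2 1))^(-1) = (0 1 8 9 13 3)(2 4 14) = [1, 8, 4, 0, 14, 5, 6, 7, 9, 13, 10, 11, 12, 3, 2]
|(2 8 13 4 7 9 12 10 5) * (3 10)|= 10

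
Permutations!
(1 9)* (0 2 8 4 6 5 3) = (0 2 8 4 6 5 3)(1 9) = [2, 9, 8, 0, 6, 3, 5, 7, 4, 1]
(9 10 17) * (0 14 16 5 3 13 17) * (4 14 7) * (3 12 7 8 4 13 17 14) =[8, 1, 2, 17, 3, 12, 6, 13, 4, 10, 0, 11, 7, 14, 16, 15, 5, 9] =(0 8 4 3 17 9 10)(5 12 7 13 14 16)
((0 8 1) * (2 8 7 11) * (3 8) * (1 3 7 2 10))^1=(0 2 7 11 10 1)(3 8)=[2, 0, 7, 8, 4, 5, 6, 11, 3, 9, 1, 10]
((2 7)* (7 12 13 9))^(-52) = (2 9 12 7 13) = [0, 1, 9, 3, 4, 5, 6, 13, 8, 12, 10, 11, 7, 2]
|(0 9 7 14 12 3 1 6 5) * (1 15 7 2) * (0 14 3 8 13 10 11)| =|(0 9 2 1 6 5 14 12 8 13 10 11)(3 15 7)| =12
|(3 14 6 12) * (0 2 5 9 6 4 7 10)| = |(0 2 5 9 6 12 3 14 4 7 10)| = 11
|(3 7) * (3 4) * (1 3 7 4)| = |(1 3 4 7)| = 4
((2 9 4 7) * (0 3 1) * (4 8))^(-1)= (0 1 3)(2 7 4 8 9)= [1, 3, 7, 0, 8, 5, 6, 4, 9, 2]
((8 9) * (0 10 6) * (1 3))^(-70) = (0 6 10) = [6, 1, 2, 3, 4, 5, 10, 7, 8, 9, 0]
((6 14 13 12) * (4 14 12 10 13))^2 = (14) = [0, 1, 2, 3, 4, 5, 6, 7, 8, 9, 10, 11, 12, 13, 14]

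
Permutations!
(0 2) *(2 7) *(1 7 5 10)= (0 5 10 1 7 2)= [5, 7, 0, 3, 4, 10, 6, 2, 8, 9, 1]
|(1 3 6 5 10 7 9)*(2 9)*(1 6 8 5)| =|(1 3 8 5 10 7 2 9 6)| =9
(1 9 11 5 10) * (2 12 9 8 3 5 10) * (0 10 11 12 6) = (0 10 1 8 3 5 2 6)(9 12) = [10, 8, 6, 5, 4, 2, 0, 7, 3, 12, 1, 11, 9]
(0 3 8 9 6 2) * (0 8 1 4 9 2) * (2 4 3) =[2, 3, 8, 1, 9, 5, 0, 7, 4, 6] =(0 2 8 4 9 6)(1 3)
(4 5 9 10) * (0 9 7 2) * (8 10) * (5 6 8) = (0 9 5 7 2)(4 6 8 10) = [9, 1, 0, 3, 6, 7, 8, 2, 10, 5, 4]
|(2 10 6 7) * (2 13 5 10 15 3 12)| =20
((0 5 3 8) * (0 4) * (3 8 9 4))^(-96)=(9)=[0, 1, 2, 3, 4, 5, 6, 7, 8, 9]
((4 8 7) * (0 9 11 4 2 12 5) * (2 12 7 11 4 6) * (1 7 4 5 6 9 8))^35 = (1 4 2 6 12 7) = [0, 4, 6, 3, 2, 5, 12, 1, 8, 9, 10, 11, 7]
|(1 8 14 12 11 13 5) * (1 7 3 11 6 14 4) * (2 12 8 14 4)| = |(1 14 8 2 12 6 4)(3 11 13 5 7)| = 35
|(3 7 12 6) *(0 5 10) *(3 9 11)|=|(0 5 10)(3 7 12 6 9 11)|=6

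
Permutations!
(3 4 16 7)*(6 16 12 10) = (3 4 12 10 6 16 7) = [0, 1, 2, 4, 12, 5, 16, 3, 8, 9, 6, 11, 10, 13, 14, 15, 7]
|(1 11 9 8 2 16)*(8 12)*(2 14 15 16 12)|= 9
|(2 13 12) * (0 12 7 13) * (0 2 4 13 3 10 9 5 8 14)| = 11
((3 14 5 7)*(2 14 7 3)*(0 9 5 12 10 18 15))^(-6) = (0 2 15 7 18 3 10 5 12 9 14) = [2, 1, 15, 10, 4, 12, 6, 18, 8, 14, 5, 11, 9, 13, 0, 7, 16, 17, 3]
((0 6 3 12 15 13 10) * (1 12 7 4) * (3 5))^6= (0 1 6 12 5 15 3 13 7 10 4)= [1, 6, 2, 13, 0, 15, 12, 10, 8, 9, 4, 11, 5, 7, 14, 3]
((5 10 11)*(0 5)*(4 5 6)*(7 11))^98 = (11) = [0, 1, 2, 3, 4, 5, 6, 7, 8, 9, 10, 11]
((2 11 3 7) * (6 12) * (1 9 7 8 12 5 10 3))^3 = [0, 2, 9, 6, 4, 8, 3, 1, 5, 11, 12, 7, 10] = (1 2 9 11 7)(3 6)(5 8)(10 12)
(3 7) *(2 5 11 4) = (2 5 11 4)(3 7) = [0, 1, 5, 7, 2, 11, 6, 3, 8, 9, 10, 4]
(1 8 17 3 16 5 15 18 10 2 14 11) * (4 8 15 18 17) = (1 15 17 3 16 5 18 10 2 14 11)(4 8) = [0, 15, 14, 16, 8, 18, 6, 7, 4, 9, 2, 1, 12, 13, 11, 17, 5, 3, 10]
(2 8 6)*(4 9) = (2 8 6)(4 9) = [0, 1, 8, 3, 9, 5, 2, 7, 6, 4]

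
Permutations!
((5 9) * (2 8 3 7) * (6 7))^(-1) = (2 7 6 3 8)(5 9) = [0, 1, 7, 8, 4, 9, 3, 6, 2, 5]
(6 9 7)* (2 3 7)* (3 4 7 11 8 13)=(2 4 7 6 9)(3 11 8 13)=[0, 1, 4, 11, 7, 5, 9, 6, 13, 2, 10, 8, 12, 3]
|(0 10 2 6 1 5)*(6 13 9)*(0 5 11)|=|(0 10 2 13 9 6 1 11)|=8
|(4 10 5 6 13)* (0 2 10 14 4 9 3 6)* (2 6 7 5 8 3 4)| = 12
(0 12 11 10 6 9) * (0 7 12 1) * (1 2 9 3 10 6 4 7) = (0 2 9 1)(3 10 4 7 12 11 6) = [2, 0, 9, 10, 7, 5, 3, 12, 8, 1, 4, 6, 11]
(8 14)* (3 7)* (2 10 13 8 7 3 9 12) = (2 10 13 8 14 7 9 12) = [0, 1, 10, 3, 4, 5, 6, 9, 14, 12, 13, 11, 2, 8, 7]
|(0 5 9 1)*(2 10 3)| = 12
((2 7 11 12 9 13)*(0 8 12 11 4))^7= (0 4 7 2 13 9 12 8)= [4, 1, 13, 3, 7, 5, 6, 2, 0, 12, 10, 11, 8, 9]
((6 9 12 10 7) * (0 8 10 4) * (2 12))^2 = (0 10 6 2 4 8 7 9 12) = [10, 1, 4, 3, 8, 5, 2, 9, 7, 12, 6, 11, 0]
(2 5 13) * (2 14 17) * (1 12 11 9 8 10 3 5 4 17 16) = (1 12 11 9 8 10 3 5 13 14 16)(2 4 17) = [0, 12, 4, 5, 17, 13, 6, 7, 10, 8, 3, 9, 11, 14, 16, 15, 1, 2]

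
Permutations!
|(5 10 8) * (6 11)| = 6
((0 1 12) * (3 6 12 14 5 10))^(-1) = (0 12 6 3 10 5 14 1) = [12, 0, 2, 10, 4, 14, 3, 7, 8, 9, 5, 11, 6, 13, 1]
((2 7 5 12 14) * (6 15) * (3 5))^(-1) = (2 14 12 5 3 7)(6 15) = [0, 1, 14, 7, 4, 3, 15, 2, 8, 9, 10, 11, 5, 13, 12, 6]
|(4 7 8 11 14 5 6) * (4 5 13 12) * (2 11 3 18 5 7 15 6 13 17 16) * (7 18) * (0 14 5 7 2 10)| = |(0 14 17 16 10)(2 11 5 13 12 4 15 6 18 7 8 3)| = 60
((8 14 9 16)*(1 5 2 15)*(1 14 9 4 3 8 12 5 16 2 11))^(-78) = (1 12 11 16 5)(2 9 8 3 4 14 15) = [0, 12, 9, 4, 14, 1, 6, 7, 3, 8, 10, 16, 11, 13, 15, 2, 5]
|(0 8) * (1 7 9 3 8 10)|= |(0 10 1 7 9 3 8)|= 7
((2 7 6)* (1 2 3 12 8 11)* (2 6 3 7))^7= (12)= [0, 1, 2, 3, 4, 5, 6, 7, 8, 9, 10, 11, 12]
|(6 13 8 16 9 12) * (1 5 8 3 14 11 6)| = |(1 5 8 16 9 12)(3 14 11 6 13)| = 30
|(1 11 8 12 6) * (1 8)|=|(1 11)(6 8 12)|=6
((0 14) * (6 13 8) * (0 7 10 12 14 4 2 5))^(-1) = (0 5 2 4)(6 8 13)(7 14 12 10) = [5, 1, 4, 3, 0, 2, 8, 14, 13, 9, 7, 11, 10, 6, 12]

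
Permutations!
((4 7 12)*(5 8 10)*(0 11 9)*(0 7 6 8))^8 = (0 10 6 12 9)(4 7 11 5 8) = [10, 1, 2, 3, 7, 8, 12, 11, 4, 0, 6, 5, 9]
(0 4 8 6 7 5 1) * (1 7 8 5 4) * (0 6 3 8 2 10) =(0 1 6 2 10)(3 8)(4 5 7) =[1, 6, 10, 8, 5, 7, 2, 4, 3, 9, 0]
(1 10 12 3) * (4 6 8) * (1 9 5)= (1 10 12 3 9 5)(4 6 8)= [0, 10, 2, 9, 6, 1, 8, 7, 4, 5, 12, 11, 3]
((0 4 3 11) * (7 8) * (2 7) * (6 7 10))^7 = (0 11 3 4)(2 6 8 10 7) = [11, 1, 6, 4, 0, 5, 8, 2, 10, 9, 7, 3]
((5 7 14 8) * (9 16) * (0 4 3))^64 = (16)(0 4 3) = [4, 1, 2, 0, 3, 5, 6, 7, 8, 9, 10, 11, 12, 13, 14, 15, 16]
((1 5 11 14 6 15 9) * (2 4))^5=(1 15 14 5 9 6 11)(2 4)=[0, 15, 4, 3, 2, 9, 11, 7, 8, 6, 10, 1, 12, 13, 5, 14]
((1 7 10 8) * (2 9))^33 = (1 7 10 8)(2 9) = [0, 7, 9, 3, 4, 5, 6, 10, 1, 2, 8]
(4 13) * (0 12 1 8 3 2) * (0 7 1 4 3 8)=(0 12 4 13 3 2 7 1)=[12, 0, 7, 2, 13, 5, 6, 1, 8, 9, 10, 11, 4, 3]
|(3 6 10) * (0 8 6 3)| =4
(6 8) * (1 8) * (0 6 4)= (0 6 1 8 4)= [6, 8, 2, 3, 0, 5, 1, 7, 4]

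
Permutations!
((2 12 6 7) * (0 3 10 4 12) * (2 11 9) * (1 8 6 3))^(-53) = [6, 7, 8, 12, 10, 5, 9, 2, 11, 1, 3, 0, 4] = (0 6 9 1 7 2 8 11)(3 12 4 10)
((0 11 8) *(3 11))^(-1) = [8, 1, 2, 0, 4, 5, 6, 7, 11, 9, 10, 3] = (0 8 11 3)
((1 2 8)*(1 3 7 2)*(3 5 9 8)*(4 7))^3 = (9)(2 7 4 3) = [0, 1, 7, 2, 3, 5, 6, 4, 8, 9]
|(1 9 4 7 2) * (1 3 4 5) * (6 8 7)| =6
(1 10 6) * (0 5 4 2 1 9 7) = (0 5 4 2 1 10 6 9 7) = [5, 10, 1, 3, 2, 4, 9, 0, 8, 7, 6]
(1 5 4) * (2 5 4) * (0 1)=(0 1 4)(2 5)=[1, 4, 5, 3, 0, 2]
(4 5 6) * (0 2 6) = (0 2 6 4 5) = [2, 1, 6, 3, 5, 0, 4]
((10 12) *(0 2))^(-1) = [2, 1, 0, 3, 4, 5, 6, 7, 8, 9, 12, 11, 10] = (0 2)(10 12)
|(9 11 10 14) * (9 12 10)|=|(9 11)(10 14 12)|=6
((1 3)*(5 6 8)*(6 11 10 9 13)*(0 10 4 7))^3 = [13, 3, 2, 1, 10, 7, 11, 9, 4, 8, 6, 0, 12, 5] = (0 13 5 7 9 8 4 10 6 11)(1 3)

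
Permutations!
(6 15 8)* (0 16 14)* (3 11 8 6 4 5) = (0 16 14)(3 11 8 4 5)(6 15) = [16, 1, 2, 11, 5, 3, 15, 7, 4, 9, 10, 8, 12, 13, 0, 6, 14]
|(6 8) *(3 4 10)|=|(3 4 10)(6 8)|=6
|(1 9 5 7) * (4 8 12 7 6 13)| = 9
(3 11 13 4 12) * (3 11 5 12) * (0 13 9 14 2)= [13, 1, 0, 5, 3, 12, 6, 7, 8, 14, 10, 9, 11, 4, 2]= (0 13 4 3 5 12 11 9 14 2)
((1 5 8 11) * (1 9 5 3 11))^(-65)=(1 3 11 9 5 8)=[0, 3, 2, 11, 4, 8, 6, 7, 1, 5, 10, 9]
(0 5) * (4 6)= [5, 1, 2, 3, 6, 0, 4]= (0 5)(4 6)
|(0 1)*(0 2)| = |(0 1 2)| = 3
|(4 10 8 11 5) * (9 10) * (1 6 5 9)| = 4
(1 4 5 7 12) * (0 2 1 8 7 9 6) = [2, 4, 1, 3, 5, 9, 0, 12, 7, 6, 10, 11, 8] = (0 2 1 4 5 9 6)(7 12 8)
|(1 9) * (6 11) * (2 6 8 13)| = |(1 9)(2 6 11 8 13)| = 10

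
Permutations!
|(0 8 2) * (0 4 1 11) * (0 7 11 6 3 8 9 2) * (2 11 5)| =11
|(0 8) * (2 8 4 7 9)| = 6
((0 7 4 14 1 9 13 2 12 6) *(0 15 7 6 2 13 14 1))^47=[14, 4, 12, 3, 7, 5, 0, 15, 8, 1, 10, 11, 2, 13, 9, 6]=(0 14 9 1 4 7 15 6)(2 12)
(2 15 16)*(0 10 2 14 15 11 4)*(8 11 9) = (0 10 2 9 8 11 4)(14 15 16) = [10, 1, 9, 3, 0, 5, 6, 7, 11, 8, 2, 4, 12, 13, 15, 16, 14]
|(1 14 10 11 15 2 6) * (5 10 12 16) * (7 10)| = 11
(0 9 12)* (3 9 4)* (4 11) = [11, 1, 2, 9, 3, 5, 6, 7, 8, 12, 10, 4, 0] = (0 11 4 3 9 12)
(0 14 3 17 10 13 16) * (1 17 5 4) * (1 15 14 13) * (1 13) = (0 1 17 10 13 16)(3 5 4 15 14) = [1, 17, 2, 5, 15, 4, 6, 7, 8, 9, 13, 11, 12, 16, 3, 14, 0, 10]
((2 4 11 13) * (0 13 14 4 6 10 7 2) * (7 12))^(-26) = (2 7 12 10 6)(4 11 14) = [0, 1, 7, 3, 11, 5, 2, 12, 8, 9, 6, 14, 10, 13, 4]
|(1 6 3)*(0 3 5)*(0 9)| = 6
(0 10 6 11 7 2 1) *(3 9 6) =(0 10 3 9 6 11 7 2 1) =[10, 0, 1, 9, 4, 5, 11, 2, 8, 6, 3, 7]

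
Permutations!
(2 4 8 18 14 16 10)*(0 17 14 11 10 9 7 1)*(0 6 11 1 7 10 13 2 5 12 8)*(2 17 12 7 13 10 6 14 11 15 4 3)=[12, 14, 3, 2, 0, 7, 15, 13, 18, 6, 5, 10, 8, 17, 16, 4, 9, 11, 1]=(0 12 8 18 1 14 16 9 6 15 4)(2 3)(5 7 13 17 11 10)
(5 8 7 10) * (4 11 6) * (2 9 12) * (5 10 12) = (2 9 5 8 7 12)(4 11 6) = [0, 1, 9, 3, 11, 8, 4, 12, 7, 5, 10, 6, 2]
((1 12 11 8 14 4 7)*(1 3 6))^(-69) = (1 8 7)(3 12 14)(4 6 11) = [0, 8, 2, 12, 6, 5, 11, 1, 7, 9, 10, 4, 14, 13, 3]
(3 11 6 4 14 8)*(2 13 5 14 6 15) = (2 13 5 14 8 3 11 15)(4 6) = [0, 1, 13, 11, 6, 14, 4, 7, 3, 9, 10, 15, 12, 5, 8, 2]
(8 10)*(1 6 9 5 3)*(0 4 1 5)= (0 4 1 6 9)(3 5)(8 10)= [4, 6, 2, 5, 1, 3, 9, 7, 10, 0, 8]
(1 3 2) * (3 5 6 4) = (1 5 6 4 3 2) = [0, 5, 1, 2, 3, 6, 4]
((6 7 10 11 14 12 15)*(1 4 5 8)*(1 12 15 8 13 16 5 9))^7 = (1 4 9)(5 13 16)(6 7 10 11 14 15)(8 12) = [0, 4, 2, 3, 9, 13, 7, 10, 12, 1, 11, 14, 8, 16, 15, 6, 5]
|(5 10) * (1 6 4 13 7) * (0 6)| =6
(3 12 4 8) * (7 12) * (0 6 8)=(0 6 8 3 7 12 4)=[6, 1, 2, 7, 0, 5, 8, 12, 3, 9, 10, 11, 4]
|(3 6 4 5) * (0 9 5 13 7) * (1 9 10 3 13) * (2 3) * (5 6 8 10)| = 4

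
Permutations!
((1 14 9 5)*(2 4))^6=[0, 9, 2, 3, 4, 14, 6, 7, 8, 1, 10, 11, 12, 13, 5]=(1 9)(5 14)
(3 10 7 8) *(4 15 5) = (3 10 7 8)(4 15 5) = [0, 1, 2, 10, 15, 4, 6, 8, 3, 9, 7, 11, 12, 13, 14, 5]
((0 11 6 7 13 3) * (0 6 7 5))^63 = [0, 1, 2, 3, 4, 5, 6, 7, 8, 9, 10, 11, 12, 13] = (13)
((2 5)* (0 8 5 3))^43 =(0 2 8 3 5) =[2, 1, 8, 5, 4, 0, 6, 7, 3]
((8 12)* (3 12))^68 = [0, 1, 2, 8, 4, 5, 6, 7, 12, 9, 10, 11, 3] = (3 8 12)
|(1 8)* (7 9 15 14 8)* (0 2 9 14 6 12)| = 12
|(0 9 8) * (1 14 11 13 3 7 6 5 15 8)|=|(0 9 1 14 11 13 3 7 6 5 15 8)|=12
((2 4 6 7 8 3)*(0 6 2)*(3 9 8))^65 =(0 6 7 3)(2 4)(8 9) =[6, 1, 4, 0, 2, 5, 7, 3, 9, 8]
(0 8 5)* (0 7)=(0 8 5 7)=[8, 1, 2, 3, 4, 7, 6, 0, 5]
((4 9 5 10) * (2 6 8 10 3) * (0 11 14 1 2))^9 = (0 9 8 1)(2 11 5 10)(3 4 6 14) = [9, 0, 11, 4, 6, 10, 14, 7, 1, 8, 2, 5, 12, 13, 3]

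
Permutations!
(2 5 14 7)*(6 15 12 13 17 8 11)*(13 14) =(2 5 13 17 8 11 6 15 12 14 7) =[0, 1, 5, 3, 4, 13, 15, 2, 11, 9, 10, 6, 14, 17, 7, 12, 16, 8]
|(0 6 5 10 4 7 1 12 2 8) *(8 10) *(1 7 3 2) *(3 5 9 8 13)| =|(0 6 9 8)(1 12)(2 10 4 5 13 3)| =12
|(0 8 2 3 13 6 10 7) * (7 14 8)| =|(0 7)(2 3 13 6 10 14 8)| =14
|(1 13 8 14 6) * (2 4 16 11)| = |(1 13 8 14 6)(2 4 16 11)| = 20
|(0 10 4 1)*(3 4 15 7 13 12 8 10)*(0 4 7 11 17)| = |(0 3 7 13 12 8 10 15 11 17)(1 4)| = 10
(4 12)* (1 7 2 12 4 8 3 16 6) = (1 7 2 12 8 3 16 6) = [0, 7, 12, 16, 4, 5, 1, 2, 3, 9, 10, 11, 8, 13, 14, 15, 6]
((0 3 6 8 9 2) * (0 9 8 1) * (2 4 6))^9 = (0 2 4 1 3 9 6) = [2, 3, 4, 9, 1, 5, 0, 7, 8, 6]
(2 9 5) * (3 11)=(2 9 5)(3 11)=[0, 1, 9, 11, 4, 2, 6, 7, 8, 5, 10, 3]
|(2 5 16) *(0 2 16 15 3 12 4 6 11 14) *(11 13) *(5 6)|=|(16)(0 2 6 13 11 14)(3 12 4 5 15)|=30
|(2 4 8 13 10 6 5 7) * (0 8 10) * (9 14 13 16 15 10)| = 13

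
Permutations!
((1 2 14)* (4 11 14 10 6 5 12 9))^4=[0, 5, 12, 3, 2, 11, 4, 7, 8, 1, 9, 10, 14, 13, 6]=(1 5 11 10 9)(2 12 14 6 4)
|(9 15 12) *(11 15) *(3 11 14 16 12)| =|(3 11 15)(9 14 16 12)| =12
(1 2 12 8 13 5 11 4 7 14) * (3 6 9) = (1 2 12 8 13 5 11 4 7 14)(3 6 9) = [0, 2, 12, 6, 7, 11, 9, 14, 13, 3, 10, 4, 8, 5, 1]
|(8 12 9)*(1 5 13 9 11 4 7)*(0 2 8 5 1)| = |(0 2 8 12 11 4 7)(5 13 9)| = 21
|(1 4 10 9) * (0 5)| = |(0 5)(1 4 10 9)| = 4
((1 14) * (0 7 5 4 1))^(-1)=[14, 4, 2, 3, 5, 7, 6, 0, 8, 9, 10, 11, 12, 13, 1]=(0 14 1 4 5 7)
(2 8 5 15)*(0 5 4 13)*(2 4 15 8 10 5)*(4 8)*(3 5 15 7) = (0 2 10 15 8 7 3 5 4 13) = [2, 1, 10, 5, 13, 4, 6, 3, 7, 9, 15, 11, 12, 0, 14, 8]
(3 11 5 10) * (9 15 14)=[0, 1, 2, 11, 4, 10, 6, 7, 8, 15, 3, 5, 12, 13, 9, 14]=(3 11 5 10)(9 15 14)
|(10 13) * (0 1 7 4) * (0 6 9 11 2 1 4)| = |(0 4 6 9 11 2 1 7)(10 13)| = 8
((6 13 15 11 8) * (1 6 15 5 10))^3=(15)(1 5 6 10 13)=[0, 5, 2, 3, 4, 6, 10, 7, 8, 9, 13, 11, 12, 1, 14, 15]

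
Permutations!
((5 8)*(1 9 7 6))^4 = (9) = [0, 1, 2, 3, 4, 5, 6, 7, 8, 9]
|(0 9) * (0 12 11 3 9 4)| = |(0 4)(3 9 12 11)| = 4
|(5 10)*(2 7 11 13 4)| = 10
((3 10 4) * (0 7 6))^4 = (0 7 6)(3 10 4) = [7, 1, 2, 10, 3, 5, 0, 6, 8, 9, 4]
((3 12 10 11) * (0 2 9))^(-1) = [9, 1, 0, 11, 4, 5, 6, 7, 8, 2, 12, 10, 3] = (0 9 2)(3 11 10 12)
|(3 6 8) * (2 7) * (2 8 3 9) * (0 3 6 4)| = |(0 3 4)(2 7 8 9)| = 12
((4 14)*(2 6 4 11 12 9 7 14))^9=(7 9 12 11 14)=[0, 1, 2, 3, 4, 5, 6, 9, 8, 12, 10, 14, 11, 13, 7]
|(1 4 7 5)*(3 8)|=|(1 4 7 5)(3 8)|=4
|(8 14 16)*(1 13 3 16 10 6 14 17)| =6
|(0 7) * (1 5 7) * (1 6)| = |(0 6 1 5 7)| = 5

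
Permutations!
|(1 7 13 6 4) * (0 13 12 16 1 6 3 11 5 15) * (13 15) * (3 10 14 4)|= 8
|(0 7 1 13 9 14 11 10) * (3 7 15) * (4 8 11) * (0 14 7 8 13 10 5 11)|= 28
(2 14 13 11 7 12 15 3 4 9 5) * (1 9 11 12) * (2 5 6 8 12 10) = (1 9 6 8 12 15 3 4 11 7)(2 14 13 10) = [0, 9, 14, 4, 11, 5, 8, 1, 12, 6, 2, 7, 15, 10, 13, 3]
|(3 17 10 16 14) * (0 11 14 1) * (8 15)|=8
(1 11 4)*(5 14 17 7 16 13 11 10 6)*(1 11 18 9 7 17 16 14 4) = [0, 10, 2, 3, 11, 4, 5, 14, 8, 7, 6, 1, 12, 18, 16, 15, 13, 17, 9] = (1 10 6 5 4 11)(7 14 16 13 18 9)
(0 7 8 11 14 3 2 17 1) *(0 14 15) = (0 7 8 11 15)(1 14 3 2 17) = [7, 14, 17, 2, 4, 5, 6, 8, 11, 9, 10, 15, 12, 13, 3, 0, 16, 1]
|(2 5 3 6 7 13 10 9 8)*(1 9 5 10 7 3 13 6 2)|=21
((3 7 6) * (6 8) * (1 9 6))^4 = (1 7 6)(3 9 8) = [0, 7, 2, 9, 4, 5, 1, 6, 3, 8]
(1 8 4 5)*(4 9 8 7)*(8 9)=[0, 7, 2, 3, 5, 1, 6, 4, 8, 9]=(9)(1 7 4 5)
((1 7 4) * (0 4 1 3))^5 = (0 3 4)(1 7) = [3, 7, 2, 4, 0, 5, 6, 1]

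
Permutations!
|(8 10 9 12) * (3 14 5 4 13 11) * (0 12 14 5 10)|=|(0 12 8)(3 5 4 13 11)(9 14 10)|=15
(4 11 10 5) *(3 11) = [0, 1, 2, 11, 3, 4, 6, 7, 8, 9, 5, 10] = (3 11 10 5 4)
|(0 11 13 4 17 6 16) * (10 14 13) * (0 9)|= |(0 11 10 14 13 4 17 6 16 9)|= 10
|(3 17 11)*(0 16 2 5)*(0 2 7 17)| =|(0 16 7 17 11 3)(2 5)| =6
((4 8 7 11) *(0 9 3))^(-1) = [3, 1, 2, 9, 11, 5, 6, 8, 4, 0, 10, 7] = (0 3 9)(4 11 7 8)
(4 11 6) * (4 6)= (4 11)= [0, 1, 2, 3, 11, 5, 6, 7, 8, 9, 10, 4]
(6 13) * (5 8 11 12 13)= (5 8 11 12 13 6)= [0, 1, 2, 3, 4, 8, 5, 7, 11, 9, 10, 12, 13, 6]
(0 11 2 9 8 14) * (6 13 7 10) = (0 11 2 9 8 14)(6 13 7 10) = [11, 1, 9, 3, 4, 5, 13, 10, 14, 8, 6, 2, 12, 7, 0]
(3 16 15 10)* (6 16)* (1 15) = (1 15 10 3 6 16) = [0, 15, 2, 6, 4, 5, 16, 7, 8, 9, 3, 11, 12, 13, 14, 10, 1]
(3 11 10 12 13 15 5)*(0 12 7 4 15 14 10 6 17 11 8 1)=(0 12 13 14 10 7 4 15 5 3 8 1)(6 17 11)=[12, 0, 2, 8, 15, 3, 17, 4, 1, 9, 7, 6, 13, 14, 10, 5, 16, 11]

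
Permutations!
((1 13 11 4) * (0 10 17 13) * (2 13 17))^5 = (17)(0 4 13 10 1 11 2) = [4, 11, 0, 3, 13, 5, 6, 7, 8, 9, 1, 2, 12, 10, 14, 15, 16, 17]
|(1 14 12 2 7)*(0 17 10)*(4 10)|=|(0 17 4 10)(1 14 12 2 7)|=20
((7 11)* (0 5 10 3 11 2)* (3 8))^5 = (0 11 10 2 3 5 7 8) = [11, 1, 3, 5, 4, 7, 6, 8, 0, 9, 2, 10]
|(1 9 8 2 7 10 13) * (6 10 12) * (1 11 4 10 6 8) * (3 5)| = |(1 9)(2 7 12 8)(3 5)(4 10 13 11)| = 4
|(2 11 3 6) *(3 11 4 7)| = 5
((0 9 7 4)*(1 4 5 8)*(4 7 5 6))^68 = [1, 0, 2, 3, 8, 6, 5, 9, 4, 7] = (0 1)(4 8)(5 6)(7 9)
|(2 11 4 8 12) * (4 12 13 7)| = |(2 11 12)(4 8 13 7)| = 12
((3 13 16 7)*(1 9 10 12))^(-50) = (1 10)(3 16)(7 13)(9 12) = [0, 10, 2, 16, 4, 5, 6, 13, 8, 12, 1, 11, 9, 7, 14, 15, 3]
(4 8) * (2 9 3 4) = (2 9 3 4 8) = [0, 1, 9, 4, 8, 5, 6, 7, 2, 3]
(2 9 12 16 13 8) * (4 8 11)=(2 9 12 16 13 11 4 8)=[0, 1, 9, 3, 8, 5, 6, 7, 2, 12, 10, 4, 16, 11, 14, 15, 13]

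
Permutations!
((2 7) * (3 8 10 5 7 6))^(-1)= (2 7 5 10 8 3 6)= [0, 1, 7, 6, 4, 10, 2, 5, 3, 9, 8]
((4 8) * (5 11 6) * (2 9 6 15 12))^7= (15)(4 8)= [0, 1, 2, 3, 8, 5, 6, 7, 4, 9, 10, 11, 12, 13, 14, 15]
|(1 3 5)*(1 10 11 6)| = 6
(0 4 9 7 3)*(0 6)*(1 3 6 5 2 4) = [1, 3, 4, 5, 9, 2, 0, 6, 8, 7] = (0 1 3 5 2 4 9 7 6)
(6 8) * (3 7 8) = (3 7 8 6) = [0, 1, 2, 7, 4, 5, 3, 8, 6]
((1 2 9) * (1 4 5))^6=(1 2 9 4 5)=[0, 2, 9, 3, 5, 1, 6, 7, 8, 4]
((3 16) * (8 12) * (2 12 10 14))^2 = [0, 1, 8, 3, 4, 5, 6, 7, 14, 9, 2, 11, 10, 13, 12, 15, 16] = (16)(2 8 14 12 10)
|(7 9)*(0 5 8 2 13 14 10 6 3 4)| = |(0 5 8 2 13 14 10 6 3 4)(7 9)| = 10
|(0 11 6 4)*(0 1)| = |(0 11 6 4 1)| = 5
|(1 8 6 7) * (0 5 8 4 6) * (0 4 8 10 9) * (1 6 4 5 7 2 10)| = |(0 7 6 2 10 9)(1 8 5)| = 6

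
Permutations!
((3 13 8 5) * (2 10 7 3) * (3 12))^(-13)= (2 12 8 10 3 5 7 13)= [0, 1, 12, 5, 4, 7, 6, 13, 10, 9, 3, 11, 8, 2]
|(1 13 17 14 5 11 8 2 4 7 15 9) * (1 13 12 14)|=|(1 12 14 5 11 8 2 4 7 15 9 13 17)|=13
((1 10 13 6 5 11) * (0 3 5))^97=(0 3 5 11 1 10 13 6)=[3, 10, 2, 5, 4, 11, 0, 7, 8, 9, 13, 1, 12, 6]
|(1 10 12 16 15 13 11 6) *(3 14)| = |(1 10 12 16 15 13 11 6)(3 14)| = 8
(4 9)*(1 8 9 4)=[0, 8, 2, 3, 4, 5, 6, 7, 9, 1]=(1 8 9)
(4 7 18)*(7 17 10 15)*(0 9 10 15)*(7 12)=[9, 1, 2, 3, 17, 5, 6, 18, 8, 10, 0, 11, 7, 13, 14, 12, 16, 15, 4]=(0 9 10)(4 17 15 12 7 18)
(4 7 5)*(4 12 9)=(4 7 5 12 9)=[0, 1, 2, 3, 7, 12, 6, 5, 8, 4, 10, 11, 9]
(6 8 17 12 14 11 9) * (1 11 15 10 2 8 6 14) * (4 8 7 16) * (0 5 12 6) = (0 5 12 1 11 9 14 15 10 2 7 16 4 8 17 6) = [5, 11, 7, 3, 8, 12, 0, 16, 17, 14, 2, 9, 1, 13, 15, 10, 4, 6]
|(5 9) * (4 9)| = |(4 9 5)| = 3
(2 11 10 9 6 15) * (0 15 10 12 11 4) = [15, 1, 4, 3, 0, 5, 10, 7, 8, 6, 9, 12, 11, 13, 14, 2] = (0 15 2 4)(6 10 9)(11 12)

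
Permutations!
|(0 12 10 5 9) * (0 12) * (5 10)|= |(5 9 12)|= 3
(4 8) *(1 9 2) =(1 9 2)(4 8) =[0, 9, 1, 3, 8, 5, 6, 7, 4, 2]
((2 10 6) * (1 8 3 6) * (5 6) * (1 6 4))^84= (10)(1 4 5 3 8)= [0, 4, 2, 8, 5, 3, 6, 7, 1, 9, 10]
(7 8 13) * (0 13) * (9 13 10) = [10, 1, 2, 3, 4, 5, 6, 8, 0, 13, 9, 11, 12, 7] = (0 10 9 13 7 8)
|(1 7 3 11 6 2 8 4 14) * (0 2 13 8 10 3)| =|(0 2 10 3 11 6 13 8 4 14 1 7)| =12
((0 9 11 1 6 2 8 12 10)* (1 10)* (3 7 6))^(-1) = [10, 12, 6, 1, 4, 5, 7, 3, 2, 0, 11, 9, 8] = (0 10 11 9)(1 12 8 2 6 7 3)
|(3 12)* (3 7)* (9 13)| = 6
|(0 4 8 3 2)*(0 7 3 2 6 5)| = |(0 4 8 2 7 3 6 5)| = 8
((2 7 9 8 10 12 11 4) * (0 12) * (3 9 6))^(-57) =(0 8 3 7 4 12 10 9 6 2 11) =[8, 1, 11, 7, 12, 5, 2, 4, 3, 6, 9, 0, 10]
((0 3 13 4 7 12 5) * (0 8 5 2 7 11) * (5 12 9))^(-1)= (0 11 4 13 3)(2 12 8 5 9 7)= [11, 1, 12, 0, 13, 9, 6, 2, 5, 7, 10, 4, 8, 3]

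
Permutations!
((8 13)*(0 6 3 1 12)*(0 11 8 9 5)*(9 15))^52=(0 15 11 3 5 13 12 6 9 8 1)=[15, 0, 2, 5, 4, 13, 9, 7, 1, 8, 10, 3, 6, 12, 14, 11]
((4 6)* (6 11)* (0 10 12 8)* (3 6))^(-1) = (0 8 12 10)(3 11 4 6) = [8, 1, 2, 11, 6, 5, 3, 7, 12, 9, 0, 4, 10]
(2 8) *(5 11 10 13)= (2 8)(5 11 10 13)= [0, 1, 8, 3, 4, 11, 6, 7, 2, 9, 13, 10, 12, 5]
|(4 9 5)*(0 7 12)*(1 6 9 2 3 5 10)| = 12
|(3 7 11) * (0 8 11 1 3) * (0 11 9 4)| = |(11)(0 8 9 4)(1 3 7)| = 12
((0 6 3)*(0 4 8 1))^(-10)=(0 3 8)(1 6 4)=[3, 6, 2, 8, 1, 5, 4, 7, 0]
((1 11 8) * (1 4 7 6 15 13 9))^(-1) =[0, 9, 2, 3, 8, 5, 7, 4, 11, 13, 10, 1, 12, 15, 14, 6] =(1 9 13 15 6 7 4 8 11)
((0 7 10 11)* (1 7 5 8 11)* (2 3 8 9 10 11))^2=[9, 11, 8, 2, 4, 10, 6, 0, 3, 1, 7, 5]=(0 9 1 11 5 10 7)(2 8 3)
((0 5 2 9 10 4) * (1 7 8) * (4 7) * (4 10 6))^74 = (0 2 6)(1 7)(4 5 9)(8 10) = [2, 7, 6, 3, 5, 9, 0, 1, 10, 4, 8]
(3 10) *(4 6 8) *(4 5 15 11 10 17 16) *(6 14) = (3 17 16 4 14 6 8 5 15 11 10) = [0, 1, 2, 17, 14, 15, 8, 7, 5, 9, 3, 10, 12, 13, 6, 11, 4, 16]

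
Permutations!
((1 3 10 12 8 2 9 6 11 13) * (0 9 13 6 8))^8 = (0 12 10 3 1 13 2 8 9) = [12, 13, 8, 1, 4, 5, 6, 7, 9, 0, 3, 11, 10, 2]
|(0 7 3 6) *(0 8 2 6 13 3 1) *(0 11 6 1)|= |(0 7)(1 11 6 8 2)(3 13)|= 10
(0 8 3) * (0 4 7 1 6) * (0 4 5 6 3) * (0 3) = (0 8 3 5 6 4 7 1) = [8, 0, 2, 5, 7, 6, 4, 1, 3]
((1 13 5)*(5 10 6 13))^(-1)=(1 5)(6 10 13)=[0, 5, 2, 3, 4, 1, 10, 7, 8, 9, 13, 11, 12, 6]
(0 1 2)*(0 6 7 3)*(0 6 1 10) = (0 10)(1 2)(3 6 7) = [10, 2, 1, 6, 4, 5, 7, 3, 8, 9, 0]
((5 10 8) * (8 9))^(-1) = (5 8 9 10) = [0, 1, 2, 3, 4, 8, 6, 7, 9, 10, 5]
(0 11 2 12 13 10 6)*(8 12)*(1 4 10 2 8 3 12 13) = [11, 4, 3, 12, 10, 5, 0, 7, 13, 9, 6, 8, 1, 2] = (0 11 8 13 2 3 12 1 4 10 6)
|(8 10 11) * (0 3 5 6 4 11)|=|(0 3 5 6 4 11 8 10)|=8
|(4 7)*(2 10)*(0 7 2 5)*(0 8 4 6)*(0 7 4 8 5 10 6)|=|(10)(0 4 2 6 7)|=5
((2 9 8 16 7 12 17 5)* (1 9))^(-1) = [0, 2, 5, 3, 4, 17, 6, 16, 9, 1, 10, 11, 7, 13, 14, 15, 8, 12] = (1 2 5 17 12 7 16 8 9)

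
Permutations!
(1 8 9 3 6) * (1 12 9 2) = (1 8 2)(3 6 12 9) = [0, 8, 1, 6, 4, 5, 12, 7, 2, 3, 10, 11, 9]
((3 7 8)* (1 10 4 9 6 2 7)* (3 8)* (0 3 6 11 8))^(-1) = [8, 3, 6, 0, 10, 5, 7, 2, 11, 4, 1, 9] = (0 8 11 9 4 10 1 3)(2 6 7)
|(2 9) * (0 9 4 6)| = |(0 9 2 4 6)| = 5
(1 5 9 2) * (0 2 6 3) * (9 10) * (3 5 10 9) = (0 2 1 10 3)(5 9 6) = [2, 10, 1, 0, 4, 9, 5, 7, 8, 6, 3]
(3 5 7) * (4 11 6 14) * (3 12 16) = (3 5 7 12 16)(4 11 6 14) = [0, 1, 2, 5, 11, 7, 14, 12, 8, 9, 10, 6, 16, 13, 4, 15, 3]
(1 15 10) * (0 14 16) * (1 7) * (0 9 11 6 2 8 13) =(0 14 16 9 11 6 2 8 13)(1 15 10 7) =[14, 15, 8, 3, 4, 5, 2, 1, 13, 11, 7, 6, 12, 0, 16, 10, 9]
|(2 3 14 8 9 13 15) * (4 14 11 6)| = |(2 3 11 6 4 14 8 9 13 15)| = 10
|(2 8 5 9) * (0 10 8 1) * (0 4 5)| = 15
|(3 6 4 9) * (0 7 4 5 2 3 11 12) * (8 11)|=|(0 7 4 9 8 11 12)(2 3 6 5)|=28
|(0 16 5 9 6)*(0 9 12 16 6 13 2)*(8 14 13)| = |(0 6 9 8 14 13 2)(5 12 16)| = 21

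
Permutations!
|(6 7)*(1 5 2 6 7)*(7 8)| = 4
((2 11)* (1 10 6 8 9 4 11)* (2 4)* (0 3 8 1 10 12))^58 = [2, 8, 12, 10, 4, 5, 3, 7, 6, 1, 0, 11, 9] = (0 2 12 9 1 8 6 3 10)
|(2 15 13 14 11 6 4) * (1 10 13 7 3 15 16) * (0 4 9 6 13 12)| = |(0 4 2 16 1 10 12)(3 15 7)(6 9)(11 13 14)| = 42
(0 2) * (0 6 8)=(0 2 6 8)=[2, 1, 6, 3, 4, 5, 8, 7, 0]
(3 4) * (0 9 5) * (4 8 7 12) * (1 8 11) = (0 9 5)(1 8 7 12 4 3 11) = [9, 8, 2, 11, 3, 0, 6, 12, 7, 5, 10, 1, 4]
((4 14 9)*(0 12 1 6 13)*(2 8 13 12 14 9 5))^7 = (0 14 5 2 8 13)(1 6 12)(4 9) = [14, 6, 8, 3, 9, 2, 12, 7, 13, 4, 10, 11, 1, 0, 5]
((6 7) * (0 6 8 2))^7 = (0 7 2 6 8) = [7, 1, 6, 3, 4, 5, 8, 2, 0]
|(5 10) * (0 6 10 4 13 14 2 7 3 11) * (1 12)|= |(0 6 10 5 4 13 14 2 7 3 11)(1 12)|= 22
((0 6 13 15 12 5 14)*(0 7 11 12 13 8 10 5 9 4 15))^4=(0 5 12 13 10 11 15 8 7 4 6 14 9)=[5, 1, 2, 3, 6, 12, 14, 4, 7, 0, 11, 15, 13, 10, 9, 8]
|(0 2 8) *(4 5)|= |(0 2 8)(4 5)|= 6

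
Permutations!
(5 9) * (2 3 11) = (2 3 11)(5 9) = [0, 1, 3, 11, 4, 9, 6, 7, 8, 5, 10, 2]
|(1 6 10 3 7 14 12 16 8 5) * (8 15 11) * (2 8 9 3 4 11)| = |(1 6 10 4 11 9 3 7 14 12 16 15 2 8 5)| = 15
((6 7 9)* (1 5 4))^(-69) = (9) = [0, 1, 2, 3, 4, 5, 6, 7, 8, 9]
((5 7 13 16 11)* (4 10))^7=(4 10)(5 13 11 7 16)=[0, 1, 2, 3, 10, 13, 6, 16, 8, 9, 4, 7, 12, 11, 14, 15, 5]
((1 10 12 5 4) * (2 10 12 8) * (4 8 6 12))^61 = (1 4)(2 10 6 12 5 8) = [0, 4, 10, 3, 1, 8, 12, 7, 2, 9, 6, 11, 5]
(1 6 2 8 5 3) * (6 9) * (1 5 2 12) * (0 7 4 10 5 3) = [7, 9, 8, 3, 10, 0, 12, 4, 2, 6, 5, 11, 1] = (0 7 4 10 5)(1 9 6 12)(2 8)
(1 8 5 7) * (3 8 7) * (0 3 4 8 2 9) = (0 3 2 9)(1 7)(4 8 5) = [3, 7, 9, 2, 8, 4, 6, 1, 5, 0]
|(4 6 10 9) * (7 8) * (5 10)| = 10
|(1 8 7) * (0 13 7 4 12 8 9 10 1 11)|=|(0 13 7 11)(1 9 10)(4 12 8)|=12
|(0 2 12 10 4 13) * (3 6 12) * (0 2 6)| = 8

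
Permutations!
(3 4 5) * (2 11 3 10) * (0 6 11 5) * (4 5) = [6, 1, 4, 5, 0, 10, 11, 7, 8, 9, 2, 3] = (0 6 11 3 5 10 2 4)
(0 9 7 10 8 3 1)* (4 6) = (0 9 7 10 8 3 1)(4 6) = [9, 0, 2, 1, 6, 5, 4, 10, 3, 7, 8]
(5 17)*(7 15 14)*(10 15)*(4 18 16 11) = [0, 1, 2, 3, 18, 17, 6, 10, 8, 9, 15, 4, 12, 13, 7, 14, 11, 5, 16] = (4 18 16 11)(5 17)(7 10 15 14)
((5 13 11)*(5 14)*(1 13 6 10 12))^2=(1 11 5 10)(6 12 13 14)=[0, 11, 2, 3, 4, 10, 12, 7, 8, 9, 1, 5, 13, 14, 6]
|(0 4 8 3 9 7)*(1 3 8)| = |(0 4 1 3 9 7)| = 6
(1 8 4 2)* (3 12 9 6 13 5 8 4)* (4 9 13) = (1 9 6 4 2)(3 12 13 5 8) = [0, 9, 1, 12, 2, 8, 4, 7, 3, 6, 10, 11, 13, 5]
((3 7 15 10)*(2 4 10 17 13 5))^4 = [0, 1, 7, 13, 15, 3, 6, 5, 8, 9, 17, 11, 12, 10, 14, 2, 16, 4] = (2 7 5 3 13 10 17 4 15)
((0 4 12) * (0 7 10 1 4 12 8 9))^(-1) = [9, 10, 2, 3, 1, 5, 6, 12, 4, 8, 7, 11, 0] = (0 9 8 4 1 10 7 12)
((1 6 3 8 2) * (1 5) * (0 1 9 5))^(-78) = [0, 1, 2, 3, 4, 5, 6, 7, 8, 9] = (9)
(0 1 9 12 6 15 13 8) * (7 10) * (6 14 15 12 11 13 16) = (0 1 9 11 13 8)(6 12 14 15 16)(7 10) = [1, 9, 2, 3, 4, 5, 12, 10, 0, 11, 7, 13, 14, 8, 15, 16, 6]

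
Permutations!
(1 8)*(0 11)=[11, 8, 2, 3, 4, 5, 6, 7, 1, 9, 10, 0]=(0 11)(1 8)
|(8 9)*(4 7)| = 2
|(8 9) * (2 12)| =|(2 12)(8 9)| =2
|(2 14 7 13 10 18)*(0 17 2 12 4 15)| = 11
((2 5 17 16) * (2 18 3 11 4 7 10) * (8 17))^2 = (2 8 16 3 4 10 5 17 18 11 7) = [0, 1, 8, 4, 10, 17, 6, 2, 16, 9, 5, 7, 12, 13, 14, 15, 3, 18, 11]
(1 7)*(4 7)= (1 4 7)= [0, 4, 2, 3, 7, 5, 6, 1]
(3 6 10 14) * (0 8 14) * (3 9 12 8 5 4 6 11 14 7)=(0 5 4 6 10)(3 11 14 9 12 8 7)=[5, 1, 2, 11, 6, 4, 10, 3, 7, 12, 0, 14, 8, 13, 9]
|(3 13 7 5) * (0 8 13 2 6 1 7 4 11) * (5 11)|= 11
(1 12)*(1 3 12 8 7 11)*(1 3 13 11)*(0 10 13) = (0 10 13 11 3 12)(1 8 7) = [10, 8, 2, 12, 4, 5, 6, 1, 7, 9, 13, 3, 0, 11]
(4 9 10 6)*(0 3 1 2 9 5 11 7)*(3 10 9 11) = (0 10 6 4 5 3 1 2 11 7) = [10, 2, 11, 1, 5, 3, 4, 0, 8, 9, 6, 7]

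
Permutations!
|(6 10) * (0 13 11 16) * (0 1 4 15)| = |(0 13 11 16 1 4 15)(6 10)| = 14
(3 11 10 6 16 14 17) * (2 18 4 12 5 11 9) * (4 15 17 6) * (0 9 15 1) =(0 9 2 18 1)(3 15 17)(4 12 5 11 10)(6 16 14) =[9, 0, 18, 15, 12, 11, 16, 7, 8, 2, 4, 10, 5, 13, 6, 17, 14, 3, 1]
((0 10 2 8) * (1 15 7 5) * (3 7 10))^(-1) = (0 8 2 10 15 1 5 7 3) = [8, 5, 10, 0, 4, 7, 6, 3, 2, 9, 15, 11, 12, 13, 14, 1]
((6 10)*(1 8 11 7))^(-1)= (1 7 11 8)(6 10)= [0, 7, 2, 3, 4, 5, 10, 11, 1, 9, 6, 8]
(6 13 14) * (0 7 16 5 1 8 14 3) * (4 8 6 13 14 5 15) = (0 7 16 15 4 8 5 1 6 14 13 3) = [7, 6, 2, 0, 8, 1, 14, 16, 5, 9, 10, 11, 12, 3, 13, 4, 15]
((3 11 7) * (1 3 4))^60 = (11) = [0, 1, 2, 3, 4, 5, 6, 7, 8, 9, 10, 11]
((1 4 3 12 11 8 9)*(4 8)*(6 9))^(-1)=[0, 9, 2, 4, 11, 5, 8, 7, 1, 6, 10, 12, 3]=(1 9 6 8)(3 4 11 12)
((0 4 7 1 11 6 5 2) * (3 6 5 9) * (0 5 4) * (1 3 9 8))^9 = (1 4 3 8 11 7 6)(2 5) = [0, 4, 5, 8, 3, 2, 1, 6, 11, 9, 10, 7]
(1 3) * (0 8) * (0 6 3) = (0 8 6 3 1) = [8, 0, 2, 1, 4, 5, 3, 7, 6]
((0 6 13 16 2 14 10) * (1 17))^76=(17)(0 10 14 2 16 13 6)=[10, 1, 16, 3, 4, 5, 0, 7, 8, 9, 14, 11, 12, 6, 2, 15, 13, 17]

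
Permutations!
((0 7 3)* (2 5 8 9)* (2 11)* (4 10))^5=(11)(0 3 7)(4 10)=[3, 1, 2, 7, 10, 5, 6, 0, 8, 9, 4, 11]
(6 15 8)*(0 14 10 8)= (0 14 10 8 6 15)= [14, 1, 2, 3, 4, 5, 15, 7, 6, 9, 8, 11, 12, 13, 10, 0]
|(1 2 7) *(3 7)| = 4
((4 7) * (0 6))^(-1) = (0 6)(4 7) = [6, 1, 2, 3, 7, 5, 0, 4]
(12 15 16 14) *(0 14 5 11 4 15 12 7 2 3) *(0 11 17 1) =[14, 0, 3, 11, 15, 17, 6, 2, 8, 9, 10, 4, 12, 13, 7, 16, 5, 1] =(0 14 7 2 3 11 4 15 16 5 17 1)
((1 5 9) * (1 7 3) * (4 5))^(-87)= (1 9)(3 5)(4 7)= [0, 9, 2, 5, 7, 3, 6, 4, 8, 1]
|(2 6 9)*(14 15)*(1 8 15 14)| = 3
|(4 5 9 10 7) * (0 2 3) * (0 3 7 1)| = |(0 2 7 4 5 9 10 1)| = 8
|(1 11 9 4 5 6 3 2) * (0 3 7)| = |(0 3 2 1 11 9 4 5 6 7)| = 10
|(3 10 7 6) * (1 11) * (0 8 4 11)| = 20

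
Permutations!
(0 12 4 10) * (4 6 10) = (0 12 6 10) = [12, 1, 2, 3, 4, 5, 10, 7, 8, 9, 0, 11, 6]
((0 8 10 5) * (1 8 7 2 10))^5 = (10)(1 8) = [0, 8, 2, 3, 4, 5, 6, 7, 1, 9, 10]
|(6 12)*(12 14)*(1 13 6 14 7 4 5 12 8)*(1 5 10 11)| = 28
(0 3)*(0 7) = [3, 1, 2, 7, 4, 5, 6, 0] = (0 3 7)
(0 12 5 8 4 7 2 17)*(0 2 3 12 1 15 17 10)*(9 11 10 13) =(0 1 15 17 2 13 9 11 10)(3 12 5 8 4 7) =[1, 15, 13, 12, 7, 8, 6, 3, 4, 11, 0, 10, 5, 9, 14, 17, 16, 2]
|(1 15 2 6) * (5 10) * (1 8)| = |(1 15 2 6 8)(5 10)| = 10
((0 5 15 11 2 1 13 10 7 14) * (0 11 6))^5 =(0 5 15 6)(1 11 7 13 2 14 10) =[5, 11, 14, 3, 4, 15, 0, 13, 8, 9, 1, 7, 12, 2, 10, 6]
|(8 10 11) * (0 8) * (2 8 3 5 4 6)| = 9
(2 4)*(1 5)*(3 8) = (1 5)(2 4)(3 8) = [0, 5, 4, 8, 2, 1, 6, 7, 3]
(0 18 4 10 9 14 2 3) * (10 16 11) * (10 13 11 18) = (0 10 9 14 2 3)(4 16 18)(11 13) = [10, 1, 3, 0, 16, 5, 6, 7, 8, 14, 9, 13, 12, 11, 2, 15, 18, 17, 4]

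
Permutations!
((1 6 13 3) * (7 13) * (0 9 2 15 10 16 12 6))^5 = (0 16 3 15 7 9 12 1 10 13 2 6) = [16, 10, 6, 15, 4, 5, 0, 9, 8, 12, 13, 11, 1, 2, 14, 7, 3]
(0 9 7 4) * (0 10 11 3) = (0 9 7 4 10 11 3) = [9, 1, 2, 0, 10, 5, 6, 4, 8, 7, 11, 3]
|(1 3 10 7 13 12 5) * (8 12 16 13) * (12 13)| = |(1 3 10 7 8 13 16 12 5)| = 9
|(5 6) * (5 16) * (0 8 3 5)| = 6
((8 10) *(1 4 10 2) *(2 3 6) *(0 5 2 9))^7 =(0 3 4 5 6 10 2 9 8 1) =[3, 0, 9, 4, 5, 6, 10, 7, 1, 8, 2]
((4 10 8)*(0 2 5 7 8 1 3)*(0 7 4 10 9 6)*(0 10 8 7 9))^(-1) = (0 4 5 2)(1 10 6 9 3) = [4, 10, 0, 1, 5, 2, 9, 7, 8, 3, 6]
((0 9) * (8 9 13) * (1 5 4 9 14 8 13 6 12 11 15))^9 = (15)(8 14) = [0, 1, 2, 3, 4, 5, 6, 7, 14, 9, 10, 11, 12, 13, 8, 15]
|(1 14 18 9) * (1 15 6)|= 6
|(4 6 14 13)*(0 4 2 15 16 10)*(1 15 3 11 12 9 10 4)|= 14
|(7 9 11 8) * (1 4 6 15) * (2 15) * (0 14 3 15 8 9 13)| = 22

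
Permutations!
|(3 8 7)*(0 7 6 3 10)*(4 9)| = 6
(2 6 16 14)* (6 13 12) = (2 13 12 6 16 14) = [0, 1, 13, 3, 4, 5, 16, 7, 8, 9, 10, 11, 6, 12, 2, 15, 14]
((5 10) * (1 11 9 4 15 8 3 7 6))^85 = (1 15 6 4 7 9 3 11 8)(5 10) = [0, 15, 2, 11, 7, 10, 4, 9, 1, 3, 5, 8, 12, 13, 14, 6]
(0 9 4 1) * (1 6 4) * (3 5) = [9, 0, 2, 5, 6, 3, 4, 7, 8, 1] = (0 9 1)(3 5)(4 6)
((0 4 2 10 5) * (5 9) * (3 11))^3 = (0 10)(2 5)(3 11)(4 9) = [10, 1, 5, 11, 9, 2, 6, 7, 8, 4, 0, 3]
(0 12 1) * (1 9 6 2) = (0 12 9 6 2 1) = [12, 0, 1, 3, 4, 5, 2, 7, 8, 6, 10, 11, 9]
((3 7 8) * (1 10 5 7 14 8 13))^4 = (1 13 7 5 10)(3 14 8) = [0, 13, 2, 14, 4, 10, 6, 5, 3, 9, 1, 11, 12, 7, 8]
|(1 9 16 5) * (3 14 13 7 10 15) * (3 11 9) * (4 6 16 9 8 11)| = |(1 3 14 13 7 10 15 4 6 16 5)(8 11)| = 22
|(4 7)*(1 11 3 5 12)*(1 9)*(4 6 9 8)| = |(1 11 3 5 12 8 4 7 6 9)| = 10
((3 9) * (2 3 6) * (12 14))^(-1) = (2 6 9 3)(12 14) = [0, 1, 6, 2, 4, 5, 9, 7, 8, 3, 10, 11, 14, 13, 12]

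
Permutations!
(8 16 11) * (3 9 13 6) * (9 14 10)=[0, 1, 2, 14, 4, 5, 3, 7, 16, 13, 9, 8, 12, 6, 10, 15, 11]=(3 14 10 9 13 6)(8 16 11)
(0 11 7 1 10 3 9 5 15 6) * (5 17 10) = [11, 5, 2, 9, 4, 15, 0, 1, 8, 17, 3, 7, 12, 13, 14, 6, 16, 10] = (0 11 7 1 5 15 6)(3 9 17 10)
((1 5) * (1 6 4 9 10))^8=[0, 6, 2, 3, 10, 4, 9, 7, 8, 1, 5]=(1 6 9)(4 10 5)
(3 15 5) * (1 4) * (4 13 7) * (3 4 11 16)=(1 13 7 11 16 3 15 5 4)=[0, 13, 2, 15, 1, 4, 6, 11, 8, 9, 10, 16, 12, 7, 14, 5, 3]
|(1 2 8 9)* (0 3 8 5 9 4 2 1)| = 7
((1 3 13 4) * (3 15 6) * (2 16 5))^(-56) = [0, 13, 16, 15, 3, 2, 1, 7, 8, 9, 10, 11, 12, 6, 14, 4, 5] = (1 13 6)(2 16 5)(3 15 4)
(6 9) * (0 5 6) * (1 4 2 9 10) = (0 5 6 10 1 4 2 9) = [5, 4, 9, 3, 2, 6, 10, 7, 8, 0, 1]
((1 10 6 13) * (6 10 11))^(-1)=(1 13 6 11)=[0, 13, 2, 3, 4, 5, 11, 7, 8, 9, 10, 1, 12, 6]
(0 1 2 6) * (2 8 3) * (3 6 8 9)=(0 1 9 3 2 8 6)=[1, 9, 8, 2, 4, 5, 0, 7, 6, 3]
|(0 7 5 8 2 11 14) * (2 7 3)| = 15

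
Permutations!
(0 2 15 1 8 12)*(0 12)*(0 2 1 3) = (0 1 8 2 15 3) = [1, 8, 15, 0, 4, 5, 6, 7, 2, 9, 10, 11, 12, 13, 14, 3]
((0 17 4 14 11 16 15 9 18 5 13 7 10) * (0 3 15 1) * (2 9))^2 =[4, 17, 18, 2, 11, 7, 6, 3, 8, 5, 15, 1, 12, 10, 16, 9, 0, 14, 13] =(0 4 11 1 17 14 16)(2 18 13 10 15 9 5 7 3)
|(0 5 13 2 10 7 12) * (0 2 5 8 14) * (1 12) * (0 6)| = |(0 8 14 6)(1 12 2 10 7)(5 13)| = 20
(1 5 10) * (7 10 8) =(1 5 8 7 10) =[0, 5, 2, 3, 4, 8, 6, 10, 7, 9, 1]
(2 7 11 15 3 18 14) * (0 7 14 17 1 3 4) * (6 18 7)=(0 6 18 17 1 3 7 11 15 4)(2 14)=[6, 3, 14, 7, 0, 5, 18, 11, 8, 9, 10, 15, 12, 13, 2, 4, 16, 1, 17]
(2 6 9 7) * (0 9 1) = (0 9 7 2 6 1) = [9, 0, 6, 3, 4, 5, 1, 2, 8, 7]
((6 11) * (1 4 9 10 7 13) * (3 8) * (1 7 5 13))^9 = (1 9 5 7 4 10 13)(3 8)(6 11) = [0, 9, 2, 8, 10, 7, 11, 4, 3, 5, 13, 6, 12, 1]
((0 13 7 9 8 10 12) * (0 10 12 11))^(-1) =[11, 1, 2, 3, 4, 5, 6, 13, 9, 7, 12, 10, 8, 0] =(0 11 10 12 8 9 7 13)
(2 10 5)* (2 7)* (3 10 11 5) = [0, 1, 11, 10, 4, 7, 6, 2, 8, 9, 3, 5] = (2 11 5 7)(3 10)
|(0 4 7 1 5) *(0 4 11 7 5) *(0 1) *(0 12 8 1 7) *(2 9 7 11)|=|(0 2 9 7 12 8 1 11)(4 5)|=8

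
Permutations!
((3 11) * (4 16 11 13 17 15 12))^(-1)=[0, 1, 2, 11, 12, 5, 6, 7, 8, 9, 10, 16, 15, 3, 14, 17, 4, 13]=(3 11 16 4 12 15 17 13)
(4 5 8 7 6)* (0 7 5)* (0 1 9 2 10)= (0 7 6 4 1 9 2 10)(5 8)= [7, 9, 10, 3, 1, 8, 4, 6, 5, 2, 0]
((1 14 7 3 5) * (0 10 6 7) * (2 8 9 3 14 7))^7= (0 5 2 14 3 6 7 9 10 1 8)= [5, 8, 14, 6, 4, 2, 7, 9, 0, 10, 1, 11, 12, 13, 3]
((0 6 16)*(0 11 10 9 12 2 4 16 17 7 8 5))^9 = (0 7)(2 16 10 12 4 11 9)(5 17)(6 8) = [7, 1, 16, 3, 11, 17, 8, 0, 6, 2, 12, 9, 4, 13, 14, 15, 10, 5]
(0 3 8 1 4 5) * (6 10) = (0 3 8 1 4 5)(6 10) = [3, 4, 2, 8, 5, 0, 10, 7, 1, 9, 6]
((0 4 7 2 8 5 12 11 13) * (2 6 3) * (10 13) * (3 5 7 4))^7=(0 12 8 13 5 2 10 6 3 11 7)=[12, 1, 10, 11, 4, 2, 3, 0, 13, 9, 6, 7, 8, 5]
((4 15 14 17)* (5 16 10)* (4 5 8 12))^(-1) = [0, 1, 2, 3, 12, 17, 6, 7, 10, 9, 16, 11, 8, 13, 15, 4, 5, 14] = (4 12 8 10 16 5 17 14 15)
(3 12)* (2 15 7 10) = (2 15 7 10)(3 12) = [0, 1, 15, 12, 4, 5, 6, 10, 8, 9, 2, 11, 3, 13, 14, 7]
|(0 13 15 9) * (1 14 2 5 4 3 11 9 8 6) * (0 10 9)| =12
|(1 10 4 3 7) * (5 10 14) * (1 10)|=|(1 14 5)(3 7 10 4)|=12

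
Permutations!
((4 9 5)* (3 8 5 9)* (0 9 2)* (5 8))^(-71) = [9, 1, 0, 5, 3, 4, 6, 7, 8, 2] = (0 9 2)(3 5 4)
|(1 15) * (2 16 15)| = 4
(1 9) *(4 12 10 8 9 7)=(1 7 4 12 10 8 9)=[0, 7, 2, 3, 12, 5, 6, 4, 9, 1, 8, 11, 10]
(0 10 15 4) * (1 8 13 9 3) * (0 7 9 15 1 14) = (0 10 1 8 13 15 4 7 9 3 14) = [10, 8, 2, 14, 7, 5, 6, 9, 13, 3, 1, 11, 12, 15, 0, 4]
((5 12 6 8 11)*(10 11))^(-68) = [0, 1, 2, 3, 4, 10, 5, 7, 12, 9, 6, 8, 11] = (5 10 6)(8 12 11)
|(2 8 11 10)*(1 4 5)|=|(1 4 5)(2 8 11 10)|=12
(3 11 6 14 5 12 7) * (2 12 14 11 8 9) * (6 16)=(2 12 7 3 8 9)(5 14)(6 11 16)=[0, 1, 12, 8, 4, 14, 11, 3, 9, 2, 10, 16, 7, 13, 5, 15, 6]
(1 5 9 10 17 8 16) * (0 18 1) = (0 18 1 5 9 10 17 8 16) = [18, 5, 2, 3, 4, 9, 6, 7, 16, 10, 17, 11, 12, 13, 14, 15, 0, 8, 1]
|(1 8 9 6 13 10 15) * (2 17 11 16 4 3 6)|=13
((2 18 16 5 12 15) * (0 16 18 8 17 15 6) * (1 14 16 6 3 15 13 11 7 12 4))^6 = (18)(1 14 16 5 4)(2 12 13)(3 11 8)(7 17 15) = [0, 14, 12, 11, 1, 4, 6, 17, 3, 9, 10, 8, 13, 2, 16, 7, 5, 15, 18]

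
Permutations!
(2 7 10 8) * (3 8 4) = (2 7 10 4 3 8) = [0, 1, 7, 8, 3, 5, 6, 10, 2, 9, 4]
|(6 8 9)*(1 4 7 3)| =|(1 4 7 3)(6 8 9)| =12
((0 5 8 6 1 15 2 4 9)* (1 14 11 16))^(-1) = (0 9 4 2 15 1 16 11 14 6 8 5) = [9, 16, 15, 3, 2, 0, 8, 7, 5, 4, 10, 14, 12, 13, 6, 1, 11]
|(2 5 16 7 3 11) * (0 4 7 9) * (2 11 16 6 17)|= 12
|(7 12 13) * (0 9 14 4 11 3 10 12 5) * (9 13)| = 28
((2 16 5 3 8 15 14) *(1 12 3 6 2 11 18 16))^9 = [0, 5, 16, 2, 4, 11, 18, 7, 1, 9, 10, 8, 6, 13, 3, 12, 14, 17, 15] = (1 5 11 8)(2 16 14 3)(6 18 15 12)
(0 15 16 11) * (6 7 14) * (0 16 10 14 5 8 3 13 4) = (0 15 10 14 6 7 5 8 3 13 4)(11 16) = [15, 1, 2, 13, 0, 8, 7, 5, 3, 9, 14, 16, 12, 4, 6, 10, 11]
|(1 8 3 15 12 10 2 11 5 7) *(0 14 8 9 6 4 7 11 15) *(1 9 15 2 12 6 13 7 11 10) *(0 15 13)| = 15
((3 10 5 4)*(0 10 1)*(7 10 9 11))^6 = (0 4 7)(1 5 11)(3 10 9) = [4, 5, 2, 10, 7, 11, 6, 0, 8, 3, 9, 1]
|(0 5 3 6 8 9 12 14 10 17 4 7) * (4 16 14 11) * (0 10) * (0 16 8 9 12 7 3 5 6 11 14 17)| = 15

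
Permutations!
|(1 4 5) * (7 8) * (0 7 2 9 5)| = 8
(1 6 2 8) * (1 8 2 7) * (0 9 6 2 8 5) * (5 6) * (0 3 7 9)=(1 2 8 6 9 5 3 7)=[0, 2, 8, 7, 4, 3, 9, 1, 6, 5]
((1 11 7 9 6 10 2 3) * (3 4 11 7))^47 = (1 9 10 4 3 7 6 2 11) = [0, 9, 11, 7, 3, 5, 2, 6, 8, 10, 4, 1]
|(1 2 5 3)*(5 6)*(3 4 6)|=3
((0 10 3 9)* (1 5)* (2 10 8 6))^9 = (0 6 10 9 8 2 3)(1 5) = [6, 5, 3, 0, 4, 1, 10, 7, 2, 8, 9]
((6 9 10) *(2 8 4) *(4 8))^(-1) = (2 4)(6 10 9) = [0, 1, 4, 3, 2, 5, 10, 7, 8, 6, 9]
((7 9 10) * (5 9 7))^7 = (5 9 10) = [0, 1, 2, 3, 4, 9, 6, 7, 8, 10, 5]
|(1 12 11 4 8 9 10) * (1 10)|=6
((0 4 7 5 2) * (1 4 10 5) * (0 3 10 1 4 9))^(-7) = (0 9 1)(2 3 10 5)(4 7) = [9, 0, 3, 10, 7, 2, 6, 4, 8, 1, 5]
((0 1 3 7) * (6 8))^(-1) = (0 7 3 1)(6 8) = [7, 0, 2, 1, 4, 5, 8, 3, 6]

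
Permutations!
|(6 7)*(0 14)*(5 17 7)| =4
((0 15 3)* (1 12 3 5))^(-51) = (0 1)(3 5)(12 15) = [1, 0, 2, 5, 4, 3, 6, 7, 8, 9, 10, 11, 15, 13, 14, 12]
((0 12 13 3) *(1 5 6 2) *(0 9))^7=[13, 2, 6, 0, 4, 1, 5, 7, 8, 12, 10, 11, 3, 9]=(0 13 9 12 3)(1 2 6 5)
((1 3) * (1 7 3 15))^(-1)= (1 15)(3 7)= [0, 15, 2, 7, 4, 5, 6, 3, 8, 9, 10, 11, 12, 13, 14, 1]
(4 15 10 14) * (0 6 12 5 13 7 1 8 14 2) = (0 6 12 5 13 7 1 8 14 4 15 10 2) = [6, 8, 0, 3, 15, 13, 12, 1, 14, 9, 2, 11, 5, 7, 4, 10]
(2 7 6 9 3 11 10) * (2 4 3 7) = [0, 1, 2, 11, 3, 5, 9, 6, 8, 7, 4, 10] = (3 11 10 4)(6 9 7)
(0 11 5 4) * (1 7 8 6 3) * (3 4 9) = (0 11 5 9 3 1 7 8 6 4) = [11, 7, 2, 1, 0, 9, 4, 8, 6, 3, 10, 5]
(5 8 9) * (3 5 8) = (3 5)(8 9) = [0, 1, 2, 5, 4, 3, 6, 7, 9, 8]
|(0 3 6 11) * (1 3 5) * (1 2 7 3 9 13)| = 21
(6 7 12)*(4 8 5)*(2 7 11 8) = (2 7 12 6 11 8 5 4) = [0, 1, 7, 3, 2, 4, 11, 12, 5, 9, 10, 8, 6]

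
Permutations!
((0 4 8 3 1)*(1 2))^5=(0 1 2 3 8 4)=[1, 2, 3, 8, 0, 5, 6, 7, 4]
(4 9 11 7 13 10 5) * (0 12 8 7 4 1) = (0 12 8 7 13 10 5 1)(4 9 11) = [12, 0, 2, 3, 9, 1, 6, 13, 7, 11, 5, 4, 8, 10]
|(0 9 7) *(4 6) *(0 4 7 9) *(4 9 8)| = |(4 6 7 9 8)| = 5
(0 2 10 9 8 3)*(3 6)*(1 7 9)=(0 2 10 1 7 9 8 6 3)=[2, 7, 10, 0, 4, 5, 3, 9, 6, 8, 1]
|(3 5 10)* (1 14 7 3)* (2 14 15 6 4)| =|(1 15 6 4 2 14 7 3 5 10)| =10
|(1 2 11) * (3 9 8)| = |(1 2 11)(3 9 8)| = 3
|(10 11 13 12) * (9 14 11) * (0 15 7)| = 6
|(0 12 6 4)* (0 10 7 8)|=7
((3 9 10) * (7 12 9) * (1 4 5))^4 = (1 4 5)(3 10 9 12 7) = [0, 4, 2, 10, 5, 1, 6, 3, 8, 12, 9, 11, 7]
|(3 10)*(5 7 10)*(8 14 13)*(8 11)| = |(3 5 7 10)(8 14 13 11)| = 4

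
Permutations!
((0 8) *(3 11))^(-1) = (0 8)(3 11) = [8, 1, 2, 11, 4, 5, 6, 7, 0, 9, 10, 3]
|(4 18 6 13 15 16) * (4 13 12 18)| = 3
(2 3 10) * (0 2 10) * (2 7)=(10)(0 7 2 3)=[7, 1, 3, 0, 4, 5, 6, 2, 8, 9, 10]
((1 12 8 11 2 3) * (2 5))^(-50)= (1 3 2 5 11 8 12)= [0, 3, 5, 2, 4, 11, 6, 7, 12, 9, 10, 8, 1]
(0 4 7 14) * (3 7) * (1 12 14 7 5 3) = [4, 12, 2, 5, 1, 3, 6, 7, 8, 9, 10, 11, 14, 13, 0] = (0 4 1 12 14)(3 5)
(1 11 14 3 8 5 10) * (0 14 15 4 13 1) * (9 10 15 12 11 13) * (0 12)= (0 14 3 8 5 15 4 9 10 12 11)(1 13)= [14, 13, 2, 8, 9, 15, 6, 7, 5, 10, 12, 0, 11, 1, 3, 4]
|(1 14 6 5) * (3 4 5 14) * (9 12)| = 4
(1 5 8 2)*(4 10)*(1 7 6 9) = [0, 5, 7, 3, 10, 8, 9, 6, 2, 1, 4] = (1 5 8 2 7 6 9)(4 10)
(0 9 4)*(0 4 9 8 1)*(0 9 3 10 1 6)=(0 8 6)(1 9 3 10)=[8, 9, 2, 10, 4, 5, 0, 7, 6, 3, 1]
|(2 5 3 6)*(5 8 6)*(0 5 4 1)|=15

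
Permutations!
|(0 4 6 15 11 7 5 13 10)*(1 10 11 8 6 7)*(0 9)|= |(0 4 7 5 13 11 1 10 9)(6 15 8)|= 9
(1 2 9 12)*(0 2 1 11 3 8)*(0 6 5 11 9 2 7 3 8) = (0 7 3)(5 11 8 6)(9 12) = [7, 1, 2, 0, 4, 11, 5, 3, 6, 12, 10, 8, 9]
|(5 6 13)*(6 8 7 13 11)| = |(5 8 7 13)(6 11)| = 4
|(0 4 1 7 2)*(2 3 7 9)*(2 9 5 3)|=7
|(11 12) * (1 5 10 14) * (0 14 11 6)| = 8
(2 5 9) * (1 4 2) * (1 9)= (9)(1 4 2 5)= [0, 4, 5, 3, 2, 1, 6, 7, 8, 9]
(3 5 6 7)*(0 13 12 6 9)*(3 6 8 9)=(0 13 12 8 9)(3 5)(6 7)=[13, 1, 2, 5, 4, 3, 7, 6, 9, 0, 10, 11, 8, 12]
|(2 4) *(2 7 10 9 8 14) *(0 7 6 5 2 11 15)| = |(0 7 10 9 8 14 11 15)(2 4 6 5)| = 8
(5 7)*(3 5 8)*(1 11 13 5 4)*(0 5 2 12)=[5, 11, 12, 4, 1, 7, 6, 8, 3, 9, 10, 13, 0, 2]=(0 5 7 8 3 4 1 11 13 2 12)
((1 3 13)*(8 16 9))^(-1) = [0, 13, 2, 1, 4, 5, 6, 7, 9, 16, 10, 11, 12, 3, 14, 15, 8] = (1 13 3)(8 9 16)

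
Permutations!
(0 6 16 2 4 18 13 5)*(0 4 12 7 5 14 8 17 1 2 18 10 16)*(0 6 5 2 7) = [5, 7, 12, 3, 10, 4, 6, 2, 17, 9, 16, 11, 0, 14, 8, 15, 18, 1, 13] = (0 5 4 10 16 18 13 14 8 17 1 7 2 12)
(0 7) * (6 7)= (0 6 7)= [6, 1, 2, 3, 4, 5, 7, 0]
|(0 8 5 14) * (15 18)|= 4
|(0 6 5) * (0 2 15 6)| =4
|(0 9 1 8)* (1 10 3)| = |(0 9 10 3 1 8)| = 6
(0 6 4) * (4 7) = (0 6 7 4) = [6, 1, 2, 3, 0, 5, 7, 4]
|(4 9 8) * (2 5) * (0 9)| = 4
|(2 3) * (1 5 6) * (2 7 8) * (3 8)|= |(1 5 6)(2 8)(3 7)|= 6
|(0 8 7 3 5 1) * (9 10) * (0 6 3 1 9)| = |(0 8 7 1 6 3 5 9 10)| = 9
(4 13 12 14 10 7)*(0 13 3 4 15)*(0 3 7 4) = (0 13 12 14 10 4 7 15 3) = [13, 1, 2, 0, 7, 5, 6, 15, 8, 9, 4, 11, 14, 12, 10, 3]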